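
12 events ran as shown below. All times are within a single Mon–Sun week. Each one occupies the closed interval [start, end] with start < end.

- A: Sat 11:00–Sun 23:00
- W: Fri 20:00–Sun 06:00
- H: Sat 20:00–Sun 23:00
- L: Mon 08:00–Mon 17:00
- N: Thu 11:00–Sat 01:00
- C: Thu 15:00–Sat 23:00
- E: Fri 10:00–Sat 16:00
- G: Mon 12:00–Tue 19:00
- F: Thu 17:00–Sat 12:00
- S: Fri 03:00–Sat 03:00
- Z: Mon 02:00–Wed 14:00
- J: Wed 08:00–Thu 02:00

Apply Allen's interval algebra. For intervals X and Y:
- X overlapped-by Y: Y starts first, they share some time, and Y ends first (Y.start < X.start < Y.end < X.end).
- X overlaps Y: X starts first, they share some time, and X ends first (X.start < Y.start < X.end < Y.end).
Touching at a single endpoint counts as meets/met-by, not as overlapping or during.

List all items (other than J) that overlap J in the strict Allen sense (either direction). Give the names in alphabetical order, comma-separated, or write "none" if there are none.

Target J = [Wed 08:00, Thu 02:00].
A [Sat 11:00, Sun 23:00] → after → no.
C [Thu 15:00, Sat 23:00] → after → no.
E [Fri 10:00, Sat 16:00] → after → no.
F [Thu 17:00, Sat 12:00] → after → no.
G [Mon 12:00, Tue 19:00] → before → no.
H [Sat 20:00, Sun 23:00] → after → no.
L [Mon 08:00, Mon 17:00] → before → no.
N [Thu 11:00, Sat 01:00] → after → no.
S [Fri 03:00, Sat 03:00] → after → no.
W [Fri 20:00, Sun 06:00] → after → no.
Z [Mon 02:00, Wed 14:00] → overlaps → yes.
Result: Z.

Z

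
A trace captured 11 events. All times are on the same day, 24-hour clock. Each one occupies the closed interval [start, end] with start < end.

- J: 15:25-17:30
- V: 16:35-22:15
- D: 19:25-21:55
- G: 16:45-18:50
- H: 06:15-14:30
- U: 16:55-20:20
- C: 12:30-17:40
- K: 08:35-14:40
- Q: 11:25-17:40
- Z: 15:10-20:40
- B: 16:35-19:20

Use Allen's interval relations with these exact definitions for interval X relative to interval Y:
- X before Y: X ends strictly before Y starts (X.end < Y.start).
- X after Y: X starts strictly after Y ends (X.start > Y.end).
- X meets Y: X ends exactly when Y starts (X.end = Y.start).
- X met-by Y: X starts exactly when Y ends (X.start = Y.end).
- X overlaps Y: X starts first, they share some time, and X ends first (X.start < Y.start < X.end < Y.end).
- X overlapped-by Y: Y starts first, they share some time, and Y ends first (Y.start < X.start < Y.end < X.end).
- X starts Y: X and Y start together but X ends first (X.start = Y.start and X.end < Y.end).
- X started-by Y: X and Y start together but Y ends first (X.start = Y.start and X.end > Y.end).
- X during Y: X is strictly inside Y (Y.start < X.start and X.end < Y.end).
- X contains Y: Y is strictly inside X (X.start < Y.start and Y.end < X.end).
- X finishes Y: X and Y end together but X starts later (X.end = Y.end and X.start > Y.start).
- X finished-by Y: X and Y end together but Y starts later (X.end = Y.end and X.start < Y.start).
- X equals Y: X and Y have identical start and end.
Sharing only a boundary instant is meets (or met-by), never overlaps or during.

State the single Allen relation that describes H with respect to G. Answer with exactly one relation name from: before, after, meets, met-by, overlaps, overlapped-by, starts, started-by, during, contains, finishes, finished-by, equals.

H = [06:15, 14:30]; G = [16:45, 18:50].
Compare endpoints: H.start < G.start, H.start < G.end, H.end < G.start, H.end < G.end.
That pattern is 'before'.

before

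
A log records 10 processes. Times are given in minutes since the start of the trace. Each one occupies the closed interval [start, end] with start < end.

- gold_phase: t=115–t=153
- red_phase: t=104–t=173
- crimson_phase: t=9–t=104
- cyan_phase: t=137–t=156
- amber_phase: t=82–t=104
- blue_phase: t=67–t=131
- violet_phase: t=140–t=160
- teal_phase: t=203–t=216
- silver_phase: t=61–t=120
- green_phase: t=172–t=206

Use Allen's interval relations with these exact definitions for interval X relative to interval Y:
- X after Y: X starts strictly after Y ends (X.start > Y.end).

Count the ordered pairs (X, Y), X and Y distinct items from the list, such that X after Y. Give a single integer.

Checking all 90 ordered pairs for relation 'after'; matching pairs in alphabetical order:
(cyan_phase, amber_phase): cyan_phase after amber_phase ✓
(cyan_phase, blue_phase): cyan_phase after blue_phase ✓
(cyan_phase, crimson_phase): cyan_phase after crimson_phase ✓
(cyan_phase, silver_phase): cyan_phase after silver_phase ✓
(gold_phase, amber_phase): gold_phase after amber_phase ✓
(gold_phase, crimson_phase): gold_phase after crimson_phase ✓
(green_phase, amber_phase): green_phase after amber_phase ✓
(green_phase, blue_phase): green_phase after blue_phase ✓
(green_phase, crimson_phase): green_phase after crimson_phase ✓
(green_phase, cyan_phase): green_phase after cyan_phase ✓
(green_phase, gold_phase): green_phase after gold_phase ✓
(green_phase, silver_phase): green_phase after silver_phase ✓
(green_phase, violet_phase): green_phase after violet_phase ✓
(teal_phase, amber_phase): teal_phase after amber_phase ✓
(teal_phase, blue_phase): teal_phase after blue_phase ✓
(teal_phase, crimson_phase): teal_phase after crimson_phase ✓
(teal_phase, cyan_phase): teal_phase after cyan_phase ✓
(teal_phase, gold_phase): teal_phase after gold_phase ✓
(teal_phase, red_phase): teal_phase after red_phase ✓
(teal_phase, silver_phase): teal_phase after silver_phase ✓
(teal_phase, violet_phase): teal_phase after violet_phase ✓
(violet_phase, amber_phase): violet_phase after amber_phase ✓
(violet_phase, blue_phase): violet_phase after blue_phase ✓
(violet_phase, crimson_phase): violet_phase after crimson_phase ✓
... plus 1 further pairs not listed.
Count: 25.

25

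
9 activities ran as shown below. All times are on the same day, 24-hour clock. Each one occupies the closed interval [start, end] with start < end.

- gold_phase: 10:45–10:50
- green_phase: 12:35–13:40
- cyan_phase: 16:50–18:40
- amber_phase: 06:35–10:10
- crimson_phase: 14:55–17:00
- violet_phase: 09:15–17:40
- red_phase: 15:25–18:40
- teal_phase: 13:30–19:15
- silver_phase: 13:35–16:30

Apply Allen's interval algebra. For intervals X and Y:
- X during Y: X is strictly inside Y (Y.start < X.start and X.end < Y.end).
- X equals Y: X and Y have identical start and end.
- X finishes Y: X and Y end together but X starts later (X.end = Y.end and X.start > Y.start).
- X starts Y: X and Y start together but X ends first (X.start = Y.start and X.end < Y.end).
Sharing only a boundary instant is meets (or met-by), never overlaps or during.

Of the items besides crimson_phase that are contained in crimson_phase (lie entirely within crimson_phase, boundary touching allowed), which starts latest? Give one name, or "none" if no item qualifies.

Target crimson_phase = [14:55, 17:00].
amber_phase [06:35, 10:10] → before → excluded.
cyan_phase [16:50, 18:40] → overlapped-by → excluded.
gold_phase [10:45, 10:50] → before → excluded.
green_phase [12:35, 13:40] → before → excluded.
red_phase [15:25, 18:40] → overlapped-by → excluded.
silver_phase [13:35, 16:30] → overlaps → excluded.
teal_phase [13:30, 19:15] → contains → excluded.
violet_phase [09:15, 17:40] → contains → excluded.
No candidates → none.

none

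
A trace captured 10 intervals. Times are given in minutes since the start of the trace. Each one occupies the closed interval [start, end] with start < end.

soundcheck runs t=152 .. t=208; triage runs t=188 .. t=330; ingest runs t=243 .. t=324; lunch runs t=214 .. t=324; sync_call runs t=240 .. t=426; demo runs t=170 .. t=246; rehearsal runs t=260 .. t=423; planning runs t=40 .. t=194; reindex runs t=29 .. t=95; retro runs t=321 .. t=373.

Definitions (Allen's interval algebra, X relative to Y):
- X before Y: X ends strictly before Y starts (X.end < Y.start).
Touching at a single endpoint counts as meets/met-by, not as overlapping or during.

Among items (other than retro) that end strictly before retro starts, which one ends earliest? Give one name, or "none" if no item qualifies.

Target retro = [t=321, t=373].
demo [t=170, t=246] → before → candidate.
ingest [t=243, t=324] → overlaps → excluded.
lunch [t=214, t=324] → overlaps → excluded.
planning [t=40, t=194] → before → candidate.
rehearsal [t=260, t=423] → contains → excluded.
reindex [t=29, t=95] → before → candidate.
soundcheck [t=152, t=208] → before → candidate.
sync_call [t=240, t=426] → contains → excluded.
triage [t=188, t=330] → overlaps → excluded.
Among candidates, earliest end is t=95 → reindex.

reindex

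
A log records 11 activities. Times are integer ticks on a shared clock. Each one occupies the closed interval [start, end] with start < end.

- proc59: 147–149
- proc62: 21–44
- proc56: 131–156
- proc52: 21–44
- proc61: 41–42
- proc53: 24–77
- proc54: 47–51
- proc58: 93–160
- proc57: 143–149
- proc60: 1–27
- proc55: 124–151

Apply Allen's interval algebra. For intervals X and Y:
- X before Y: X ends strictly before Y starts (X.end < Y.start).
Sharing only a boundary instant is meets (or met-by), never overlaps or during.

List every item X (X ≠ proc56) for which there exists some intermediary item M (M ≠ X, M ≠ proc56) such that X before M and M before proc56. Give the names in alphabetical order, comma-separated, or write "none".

Target proc56 = [131, 156].
Intermediaries M with M before proc56: proc52, proc53, proc54, proc60, proc61, proc62.
Via proc52 — items with X before proc52: none.
Via proc53 — items with X before proc53: none.
Via proc54 — items with X before proc54: proc52, proc60, proc61, proc62.
Via proc60 — items with X before proc60: none.
Via proc61 — items with X before proc61: proc60.
Via proc62 — items with X before proc62: none.
Union: proc52, proc60, proc61, proc62.

proc52, proc60, proc61, proc62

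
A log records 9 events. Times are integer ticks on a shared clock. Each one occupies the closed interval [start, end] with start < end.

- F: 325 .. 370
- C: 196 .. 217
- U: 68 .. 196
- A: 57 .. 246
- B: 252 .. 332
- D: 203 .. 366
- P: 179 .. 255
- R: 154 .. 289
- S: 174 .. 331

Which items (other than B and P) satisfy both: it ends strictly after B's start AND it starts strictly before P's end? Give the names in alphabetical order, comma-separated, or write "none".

Conditions: its end is strictly after B's start (X.end > 252) AND its start is strictly before P's end (X.start < 255).
A: end 246 > 252? ✗; start 57 < 255? ✓ → no.
C: end 217 > 252? ✗; start 196 < 255? ✓ → no.
D: end 366 > 252? ✓; start 203 < 255? ✓ → yes.
F: end 370 > 252? ✓; start 325 < 255? ✗ → no.
R: end 289 > 252? ✓; start 154 < 255? ✓ → yes.
S: end 331 > 252? ✓; start 174 < 255? ✓ → yes.
U: end 196 > 252? ✗; start 68 < 255? ✓ → no.
Result: D, R, S.

D, R, S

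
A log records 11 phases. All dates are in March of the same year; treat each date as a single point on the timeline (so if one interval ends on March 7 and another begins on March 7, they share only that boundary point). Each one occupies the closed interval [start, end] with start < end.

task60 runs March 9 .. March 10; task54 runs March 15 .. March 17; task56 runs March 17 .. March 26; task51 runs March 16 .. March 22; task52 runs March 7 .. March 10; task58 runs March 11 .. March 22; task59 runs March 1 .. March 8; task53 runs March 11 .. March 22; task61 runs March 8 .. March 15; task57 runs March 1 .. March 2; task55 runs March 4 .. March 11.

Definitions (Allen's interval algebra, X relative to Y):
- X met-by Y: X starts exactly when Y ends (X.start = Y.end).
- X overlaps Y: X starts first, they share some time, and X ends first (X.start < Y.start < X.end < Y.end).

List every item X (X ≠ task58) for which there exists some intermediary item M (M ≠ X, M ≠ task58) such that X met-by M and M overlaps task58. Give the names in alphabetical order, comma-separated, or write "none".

task54

Target task58 = [March 11, March 22].
Intermediaries M with M overlaps task58: task61.
Via task61 — items with X met-by task61: task54.
Union: task54.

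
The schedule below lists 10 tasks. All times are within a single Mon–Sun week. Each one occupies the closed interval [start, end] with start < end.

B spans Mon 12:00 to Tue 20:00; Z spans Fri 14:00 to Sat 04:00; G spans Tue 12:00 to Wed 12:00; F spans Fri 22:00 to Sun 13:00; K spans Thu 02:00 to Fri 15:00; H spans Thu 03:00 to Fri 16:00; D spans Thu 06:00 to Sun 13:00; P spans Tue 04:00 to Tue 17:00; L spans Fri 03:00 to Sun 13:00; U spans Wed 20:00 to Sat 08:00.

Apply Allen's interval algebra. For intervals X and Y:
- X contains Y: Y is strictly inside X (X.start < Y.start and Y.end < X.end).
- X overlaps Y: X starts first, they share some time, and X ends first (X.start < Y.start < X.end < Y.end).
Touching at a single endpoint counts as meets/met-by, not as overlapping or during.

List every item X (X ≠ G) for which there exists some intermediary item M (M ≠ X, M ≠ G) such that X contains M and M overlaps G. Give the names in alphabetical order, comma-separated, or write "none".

B

Target G = [Tue 12:00, Wed 12:00].
Intermediaries M with M overlaps G: B, P.
Via B — items with X contains B: none.
Via P — items with X contains P: B.
Union: B.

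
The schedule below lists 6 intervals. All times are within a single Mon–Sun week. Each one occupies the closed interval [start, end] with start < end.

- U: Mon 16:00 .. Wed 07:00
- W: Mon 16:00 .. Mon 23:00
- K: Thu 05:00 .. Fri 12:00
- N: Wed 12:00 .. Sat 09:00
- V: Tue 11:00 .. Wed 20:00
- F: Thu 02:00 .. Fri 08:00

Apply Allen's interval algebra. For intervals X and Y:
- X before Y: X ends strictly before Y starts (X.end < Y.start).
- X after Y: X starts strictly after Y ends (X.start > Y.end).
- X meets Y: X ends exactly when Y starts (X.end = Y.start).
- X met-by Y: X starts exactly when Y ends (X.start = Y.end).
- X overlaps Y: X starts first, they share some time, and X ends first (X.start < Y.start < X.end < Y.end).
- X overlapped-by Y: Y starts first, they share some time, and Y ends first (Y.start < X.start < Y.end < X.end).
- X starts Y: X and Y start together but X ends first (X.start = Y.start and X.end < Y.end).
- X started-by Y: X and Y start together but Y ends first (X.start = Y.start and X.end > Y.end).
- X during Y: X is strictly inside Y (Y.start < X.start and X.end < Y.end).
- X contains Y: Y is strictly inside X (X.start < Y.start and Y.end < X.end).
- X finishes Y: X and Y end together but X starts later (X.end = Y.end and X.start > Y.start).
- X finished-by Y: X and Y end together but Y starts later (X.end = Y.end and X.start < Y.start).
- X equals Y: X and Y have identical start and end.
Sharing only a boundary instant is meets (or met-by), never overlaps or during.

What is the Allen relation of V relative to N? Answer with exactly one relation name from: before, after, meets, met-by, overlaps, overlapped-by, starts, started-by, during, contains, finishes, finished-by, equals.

overlaps

V = [Tue 11:00, Wed 20:00]; N = [Wed 12:00, Sat 09:00].
Compare endpoints: V.start < N.start, V.start < N.end, V.end > N.start, V.end < N.end.
That pattern is 'overlaps'.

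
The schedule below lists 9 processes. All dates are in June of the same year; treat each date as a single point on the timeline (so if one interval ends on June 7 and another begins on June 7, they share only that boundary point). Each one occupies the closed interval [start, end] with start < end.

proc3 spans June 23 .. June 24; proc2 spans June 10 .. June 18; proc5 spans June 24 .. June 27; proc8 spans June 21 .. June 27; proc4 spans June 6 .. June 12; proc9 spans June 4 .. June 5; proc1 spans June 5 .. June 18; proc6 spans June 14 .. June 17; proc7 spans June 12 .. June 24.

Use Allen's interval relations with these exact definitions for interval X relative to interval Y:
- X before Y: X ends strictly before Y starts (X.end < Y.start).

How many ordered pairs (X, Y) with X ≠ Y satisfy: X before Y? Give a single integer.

Checking all 72 ordered pairs for relation 'before'; matching pairs in alphabetical order:
(proc1, proc3): proc1 before proc3 ✓
(proc1, proc5): proc1 before proc5 ✓
(proc1, proc8): proc1 before proc8 ✓
(proc2, proc3): proc2 before proc3 ✓
(proc2, proc5): proc2 before proc5 ✓
(proc2, proc8): proc2 before proc8 ✓
(proc4, proc3): proc4 before proc3 ✓
(proc4, proc5): proc4 before proc5 ✓
(proc4, proc6): proc4 before proc6 ✓
(proc4, proc8): proc4 before proc8 ✓
(proc6, proc3): proc6 before proc3 ✓
(proc6, proc5): proc6 before proc5 ✓
(proc6, proc8): proc6 before proc8 ✓
(proc9, proc2): proc9 before proc2 ✓
(proc9, proc3): proc9 before proc3 ✓
(proc9, proc4): proc9 before proc4 ✓
(proc9, proc5): proc9 before proc5 ✓
(proc9, proc6): proc9 before proc6 ✓
(proc9, proc7): proc9 before proc7 ✓
(proc9, proc8): proc9 before proc8 ✓
Count: 20.

20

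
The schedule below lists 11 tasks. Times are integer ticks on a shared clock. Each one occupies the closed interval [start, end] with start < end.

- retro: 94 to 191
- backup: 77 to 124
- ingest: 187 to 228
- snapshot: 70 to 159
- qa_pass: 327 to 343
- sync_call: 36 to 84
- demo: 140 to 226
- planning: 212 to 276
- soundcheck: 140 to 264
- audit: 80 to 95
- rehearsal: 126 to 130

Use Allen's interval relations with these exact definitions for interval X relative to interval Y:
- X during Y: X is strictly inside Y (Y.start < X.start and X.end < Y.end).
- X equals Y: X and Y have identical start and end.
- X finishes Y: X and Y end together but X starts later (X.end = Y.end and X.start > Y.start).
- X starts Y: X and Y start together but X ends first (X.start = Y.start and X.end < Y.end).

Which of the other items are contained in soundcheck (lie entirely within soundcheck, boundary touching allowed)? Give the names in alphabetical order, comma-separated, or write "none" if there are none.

demo, ingest

Target soundcheck = [140, 264].
audit [80, 95] → before → no.
backup [77, 124] → before → no.
demo [140, 226] → starts → yes.
ingest [187, 228] → during → yes.
planning [212, 276] → overlapped-by → no.
qa_pass [327, 343] → after → no.
rehearsal [126, 130] → before → no.
retro [94, 191] → overlaps → no.
snapshot [70, 159] → overlaps → no.
sync_call [36, 84] → before → no.
Result: demo, ingest.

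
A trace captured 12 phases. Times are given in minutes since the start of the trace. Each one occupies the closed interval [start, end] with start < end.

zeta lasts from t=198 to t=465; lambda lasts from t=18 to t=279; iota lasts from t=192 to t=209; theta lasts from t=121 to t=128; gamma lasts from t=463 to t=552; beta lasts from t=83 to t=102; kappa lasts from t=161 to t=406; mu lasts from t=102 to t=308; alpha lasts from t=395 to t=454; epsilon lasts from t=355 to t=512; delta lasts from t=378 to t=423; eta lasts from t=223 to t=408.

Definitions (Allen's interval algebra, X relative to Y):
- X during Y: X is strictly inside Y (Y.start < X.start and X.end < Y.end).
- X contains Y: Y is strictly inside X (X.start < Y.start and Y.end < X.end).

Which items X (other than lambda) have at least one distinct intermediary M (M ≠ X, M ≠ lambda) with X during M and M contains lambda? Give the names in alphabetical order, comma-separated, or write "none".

none

Target lambda = [t=18, t=279].
Intermediaries M with M contains lambda: none.
Union: none.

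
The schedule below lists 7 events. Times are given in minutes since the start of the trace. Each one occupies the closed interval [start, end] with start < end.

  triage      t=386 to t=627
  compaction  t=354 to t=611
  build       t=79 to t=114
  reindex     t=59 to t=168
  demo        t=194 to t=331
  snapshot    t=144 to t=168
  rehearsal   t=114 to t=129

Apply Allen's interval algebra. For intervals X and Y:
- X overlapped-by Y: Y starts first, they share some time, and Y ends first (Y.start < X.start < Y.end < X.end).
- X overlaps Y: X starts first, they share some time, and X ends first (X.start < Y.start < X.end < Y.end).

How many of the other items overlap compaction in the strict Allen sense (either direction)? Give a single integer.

1

Target compaction = [t=354, t=611].
build [t=79, t=114] → before → no.
demo [t=194, t=331] → before → no.
rehearsal [t=114, t=129] → before → no.
reindex [t=59, t=168] → before → no.
snapshot [t=144, t=168] → before → no.
triage [t=386, t=627] → overlapped-by → counts.
Total: 1.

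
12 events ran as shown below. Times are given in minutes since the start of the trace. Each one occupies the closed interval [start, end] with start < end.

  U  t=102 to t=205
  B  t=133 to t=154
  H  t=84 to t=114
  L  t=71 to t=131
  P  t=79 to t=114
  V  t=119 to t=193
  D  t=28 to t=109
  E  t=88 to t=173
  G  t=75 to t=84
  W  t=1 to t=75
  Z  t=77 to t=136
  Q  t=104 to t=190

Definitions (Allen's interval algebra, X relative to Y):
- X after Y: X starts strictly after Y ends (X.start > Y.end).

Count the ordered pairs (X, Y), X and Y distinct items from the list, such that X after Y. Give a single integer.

20

Checking all 132 ordered pairs for relation 'after'; matching pairs in alphabetical order:
(B, D): B after D ✓
(B, G): B after G ✓
(B, H): B after H ✓
(B, L): B after L ✓
(B, P): B after P ✓
(B, W): B after W ✓
(E, G): E after G ✓
(E, W): E after W ✓
(H, W): H after W ✓
(P, W): P after W ✓
(Q, G): Q after G ✓
(Q, W): Q after W ✓
(U, G): U after G ✓
(U, W): U after W ✓
(V, D): V after D ✓
(V, G): V after G ✓
(V, H): V after H ✓
(V, P): V after P ✓
(V, W): V after W ✓
(Z, W): Z after W ✓
Count: 20.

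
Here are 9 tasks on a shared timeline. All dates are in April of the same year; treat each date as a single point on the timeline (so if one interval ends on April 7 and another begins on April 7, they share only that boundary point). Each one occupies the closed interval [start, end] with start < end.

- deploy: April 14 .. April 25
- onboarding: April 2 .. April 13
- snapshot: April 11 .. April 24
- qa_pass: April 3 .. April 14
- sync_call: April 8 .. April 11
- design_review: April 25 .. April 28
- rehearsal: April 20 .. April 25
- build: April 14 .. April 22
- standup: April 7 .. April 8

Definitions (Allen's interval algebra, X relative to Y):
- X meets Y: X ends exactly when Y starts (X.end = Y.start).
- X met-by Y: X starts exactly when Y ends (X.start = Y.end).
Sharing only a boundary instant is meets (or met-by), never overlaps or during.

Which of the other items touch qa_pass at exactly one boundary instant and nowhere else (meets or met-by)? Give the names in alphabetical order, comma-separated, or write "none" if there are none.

build, deploy

Target qa_pass = [April 3, April 14].
build [April 14, April 22] → met-by → yes.
deploy [April 14, April 25] → met-by → yes.
design_review [April 25, April 28] → after → no.
onboarding [April 2, April 13] → overlaps → no.
rehearsal [April 20, April 25] → after → no.
snapshot [April 11, April 24] → overlapped-by → no.
standup [April 7, April 8] → during → no.
sync_call [April 8, April 11] → during → no.
Result: build, deploy.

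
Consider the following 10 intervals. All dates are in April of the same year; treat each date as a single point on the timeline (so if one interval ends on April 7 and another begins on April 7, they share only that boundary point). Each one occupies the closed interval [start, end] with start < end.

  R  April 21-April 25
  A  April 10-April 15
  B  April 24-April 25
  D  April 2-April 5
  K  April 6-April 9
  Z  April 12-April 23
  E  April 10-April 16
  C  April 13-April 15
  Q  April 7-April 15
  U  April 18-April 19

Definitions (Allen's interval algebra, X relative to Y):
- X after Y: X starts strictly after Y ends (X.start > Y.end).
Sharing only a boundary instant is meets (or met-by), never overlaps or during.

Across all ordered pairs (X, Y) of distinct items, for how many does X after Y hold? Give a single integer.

Checking all 90 ordered pairs for relation 'after'; matching pairs in alphabetical order:
(A, D): A after D ✓
(A, K): A after K ✓
(B, A): B after A ✓
(B, C): B after C ✓
(B, D): B after D ✓
(B, E): B after E ✓
(B, K): B after K ✓
(B, Q): B after Q ✓
(B, U): B after U ✓
(B, Z): B after Z ✓
(C, D): C after D ✓
(C, K): C after K ✓
(E, D): E after D ✓
(E, K): E after K ✓
(K, D): K after D ✓
(Q, D): Q after D ✓
(R, A): R after A ✓
(R, C): R after C ✓
(R, D): R after D ✓
(R, E): R after E ✓
(R, K): R after K ✓
(R, Q): R after Q ✓
(R, U): R after U ✓
(U, A): U after A ✓
... plus 7 further pairs not listed.
Count: 31.

31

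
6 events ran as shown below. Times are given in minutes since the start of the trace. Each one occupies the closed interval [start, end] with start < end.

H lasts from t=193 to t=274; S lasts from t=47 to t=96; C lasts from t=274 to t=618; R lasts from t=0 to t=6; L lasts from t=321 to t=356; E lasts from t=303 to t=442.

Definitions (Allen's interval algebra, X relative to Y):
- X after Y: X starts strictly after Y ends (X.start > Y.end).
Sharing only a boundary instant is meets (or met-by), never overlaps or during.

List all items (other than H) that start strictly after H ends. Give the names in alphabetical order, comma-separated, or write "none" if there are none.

E, L

Target H = [t=193, t=274].
C [t=274, t=618] → met-by → no.
E [t=303, t=442] → after → yes.
L [t=321, t=356] → after → yes.
R [t=0, t=6] → before → no.
S [t=47, t=96] → before → no.
Result: E, L.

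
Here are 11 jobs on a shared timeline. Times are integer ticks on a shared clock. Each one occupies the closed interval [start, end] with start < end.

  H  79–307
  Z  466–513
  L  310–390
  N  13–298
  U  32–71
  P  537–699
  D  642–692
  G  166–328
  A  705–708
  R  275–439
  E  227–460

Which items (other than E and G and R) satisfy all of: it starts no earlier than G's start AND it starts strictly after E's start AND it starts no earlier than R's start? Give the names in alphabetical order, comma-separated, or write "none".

A, D, L, P, Z

Conditions: its start is no earlier than G's start (X.start >= 166) AND its start is strictly after E's start (X.start > 227) AND its start is no earlier than R's start (X.start >= 275).
A: start 705 >= 166? ✓; start 705 > 227? ✓; start 705 >= 275? ✓ → yes.
D: start 642 >= 166? ✓; start 642 > 227? ✓; start 642 >= 275? ✓ → yes.
H: start 79 >= 166? ✗; start 79 > 227? ✗; start 79 >= 275? ✗ → no.
L: start 310 >= 166? ✓; start 310 > 227? ✓; start 310 >= 275? ✓ → yes.
N: start 13 >= 166? ✗; start 13 > 227? ✗; start 13 >= 275? ✗ → no.
P: start 537 >= 166? ✓; start 537 > 227? ✓; start 537 >= 275? ✓ → yes.
U: start 32 >= 166? ✗; start 32 > 227? ✗; start 32 >= 275? ✗ → no.
Z: start 466 >= 166? ✓; start 466 > 227? ✓; start 466 >= 275? ✓ → yes.
Result: A, D, L, P, Z.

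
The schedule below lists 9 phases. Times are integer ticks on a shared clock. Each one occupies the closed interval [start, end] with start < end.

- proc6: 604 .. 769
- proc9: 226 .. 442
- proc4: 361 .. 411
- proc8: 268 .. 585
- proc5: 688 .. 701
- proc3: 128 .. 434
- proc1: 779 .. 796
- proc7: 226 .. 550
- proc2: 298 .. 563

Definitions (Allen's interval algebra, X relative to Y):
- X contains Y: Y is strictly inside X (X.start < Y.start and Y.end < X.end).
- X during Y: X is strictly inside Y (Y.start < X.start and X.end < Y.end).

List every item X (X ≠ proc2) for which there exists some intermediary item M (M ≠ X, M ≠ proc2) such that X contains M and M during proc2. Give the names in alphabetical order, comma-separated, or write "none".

Target proc2 = [298, 563].
Intermediaries M with M during proc2: proc4.
Via proc4 — items with X contains proc4: proc3, proc7, proc8, proc9.
Union: proc3, proc7, proc8, proc9.

proc3, proc7, proc8, proc9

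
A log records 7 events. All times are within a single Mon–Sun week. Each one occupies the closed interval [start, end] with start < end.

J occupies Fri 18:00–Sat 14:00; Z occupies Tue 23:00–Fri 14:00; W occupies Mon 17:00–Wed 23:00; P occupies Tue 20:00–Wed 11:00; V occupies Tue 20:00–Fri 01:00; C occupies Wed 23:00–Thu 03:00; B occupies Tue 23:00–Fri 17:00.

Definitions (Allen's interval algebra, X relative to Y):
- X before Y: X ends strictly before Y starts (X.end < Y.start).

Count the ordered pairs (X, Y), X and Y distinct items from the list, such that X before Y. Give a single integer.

Checking all 42 ordered pairs for relation 'before'; matching pairs in alphabetical order:
(B, J): B before J ✓
(C, J): C before J ✓
(P, C): P before C ✓
(P, J): P before J ✓
(V, J): V before J ✓
(W, J): W before J ✓
(Z, J): Z before J ✓
Count: 7.

7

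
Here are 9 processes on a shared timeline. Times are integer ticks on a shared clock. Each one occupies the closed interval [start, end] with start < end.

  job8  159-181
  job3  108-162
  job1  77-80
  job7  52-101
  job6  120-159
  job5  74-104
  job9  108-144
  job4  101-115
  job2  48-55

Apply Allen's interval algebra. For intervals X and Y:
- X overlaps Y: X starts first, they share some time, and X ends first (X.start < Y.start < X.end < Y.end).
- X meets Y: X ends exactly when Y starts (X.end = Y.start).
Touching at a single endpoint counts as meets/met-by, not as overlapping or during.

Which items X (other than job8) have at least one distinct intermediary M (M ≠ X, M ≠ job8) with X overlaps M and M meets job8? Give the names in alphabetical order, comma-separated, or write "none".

job9

Target job8 = [159, 181].
Intermediaries M with M meets job8: job6.
Via job6 — items with X overlaps job6: job9.
Union: job9.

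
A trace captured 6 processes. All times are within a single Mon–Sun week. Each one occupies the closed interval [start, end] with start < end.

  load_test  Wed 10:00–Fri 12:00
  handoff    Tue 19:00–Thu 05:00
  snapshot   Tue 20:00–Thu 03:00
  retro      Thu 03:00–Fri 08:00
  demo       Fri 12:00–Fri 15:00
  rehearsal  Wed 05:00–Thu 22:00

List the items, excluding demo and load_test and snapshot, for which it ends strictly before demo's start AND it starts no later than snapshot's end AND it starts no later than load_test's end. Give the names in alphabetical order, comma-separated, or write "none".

handoff, rehearsal, retro

Conditions: its end is strictly before demo's start (X.end < Fri 12:00) AND its start is no later than snapshot's end (X.start <= Thu 03:00) AND its start is no later than load_test's end (X.start <= Fri 12:00).
handoff: end Thu 05:00 < Fri 12:00? ✓; start Tue 19:00 <= Thu 03:00? ✓; start Tue 19:00 <= Fri 12:00? ✓ → yes.
rehearsal: end Thu 22:00 < Fri 12:00? ✓; start Wed 05:00 <= Thu 03:00? ✓; start Wed 05:00 <= Fri 12:00? ✓ → yes.
retro: end Fri 08:00 < Fri 12:00? ✓; start Thu 03:00 <= Thu 03:00? ✓; start Thu 03:00 <= Fri 12:00? ✓ → yes.
Result: handoff, rehearsal, retro.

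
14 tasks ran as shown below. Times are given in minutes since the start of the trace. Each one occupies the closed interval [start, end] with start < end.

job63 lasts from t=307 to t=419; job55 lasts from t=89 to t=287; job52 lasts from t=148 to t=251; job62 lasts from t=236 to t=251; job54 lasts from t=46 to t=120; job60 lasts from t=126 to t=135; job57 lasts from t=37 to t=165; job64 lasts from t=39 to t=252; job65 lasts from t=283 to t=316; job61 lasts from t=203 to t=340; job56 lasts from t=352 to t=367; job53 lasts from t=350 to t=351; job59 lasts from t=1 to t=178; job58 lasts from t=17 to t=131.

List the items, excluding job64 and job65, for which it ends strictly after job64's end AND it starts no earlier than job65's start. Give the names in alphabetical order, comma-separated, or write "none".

Conditions: its end is strictly after job64's end (X.end > t=252) AND its start is no earlier than job65's start (X.start >= t=283).
job52: end t=251 > t=252? ✗; start t=148 >= t=283? ✗ → no.
job53: end t=351 > t=252? ✓; start t=350 >= t=283? ✓ → yes.
job54: end t=120 > t=252? ✗; start t=46 >= t=283? ✗ → no.
job55: end t=287 > t=252? ✓; start t=89 >= t=283? ✗ → no.
job56: end t=367 > t=252? ✓; start t=352 >= t=283? ✓ → yes.
job57: end t=165 > t=252? ✗; start t=37 >= t=283? ✗ → no.
job58: end t=131 > t=252? ✗; start t=17 >= t=283? ✗ → no.
job59: end t=178 > t=252? ✗; start t=1 >= t=283? ✗ → no.
job60: end t=135 > t=252? ✗; start t=126 >= t=283? ✗ → no.
job61: end t=340 > t=252? ✓; start t=203 >= t=283? ✗ → no.
job62: end t=251 > t=252? ✗; start t=236 >= t=283? ✗ → no.
job63: end t=419 > t=252? ✓; start t=307 >= t=283? ✓ → yes.
Result: job53, job56, job63.

job53, job56, job63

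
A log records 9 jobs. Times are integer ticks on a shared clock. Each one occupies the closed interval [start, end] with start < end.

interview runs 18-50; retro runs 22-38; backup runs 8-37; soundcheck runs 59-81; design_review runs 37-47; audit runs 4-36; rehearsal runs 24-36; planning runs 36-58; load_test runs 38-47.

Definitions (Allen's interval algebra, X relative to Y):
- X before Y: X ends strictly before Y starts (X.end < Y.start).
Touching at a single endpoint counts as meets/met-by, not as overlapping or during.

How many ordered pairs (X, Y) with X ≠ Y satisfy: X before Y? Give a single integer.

13

Checking all 72 ordered pairs for relation 'before'; matching pairs in alphabetical order:
(audit, design_review): audit before design_review ✓
(audit, load_test): audit before load_test ✓
(audit, soundcheck): audit before soundcheck ✓
(backup, load_test): backup before load_test ✓
(backup, soundcheck): backup before soundcheck ✓
(design_review, soundcheck): design_review before soundcheck ✓
(interview, soundcheck): interview before soundcheck ✓
(load_test, soundcheck): load_test before soundcheck ✓
(planning, soundcheck): planning before soundcheck ✓
(rehearsal, design_review): rehearsal before design_review ✓
(rehearsal, load_test): rehearsal before load_test ✓
(rehearsal, soundcheck): rehearsal before soundcheck ✓
(retro, soundcheck): retro before soundcheck ✓
Count: 13.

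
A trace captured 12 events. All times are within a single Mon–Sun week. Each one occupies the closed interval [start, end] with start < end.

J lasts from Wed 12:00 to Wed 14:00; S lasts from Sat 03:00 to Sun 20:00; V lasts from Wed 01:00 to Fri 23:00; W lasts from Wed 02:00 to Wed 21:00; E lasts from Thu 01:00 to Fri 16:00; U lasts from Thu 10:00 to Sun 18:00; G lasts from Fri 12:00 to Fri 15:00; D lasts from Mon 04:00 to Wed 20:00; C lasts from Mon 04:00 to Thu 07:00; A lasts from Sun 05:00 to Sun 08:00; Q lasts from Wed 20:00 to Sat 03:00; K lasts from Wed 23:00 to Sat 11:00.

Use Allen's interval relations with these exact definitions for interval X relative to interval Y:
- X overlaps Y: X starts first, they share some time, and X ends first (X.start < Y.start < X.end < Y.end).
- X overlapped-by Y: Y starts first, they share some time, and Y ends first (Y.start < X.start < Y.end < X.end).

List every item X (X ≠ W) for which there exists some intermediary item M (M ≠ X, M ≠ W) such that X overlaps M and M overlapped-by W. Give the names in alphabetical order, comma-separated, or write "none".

C, V

Target W = [Wed 02:00, Wed 21:00].
Intermediaries M with M overlapped-by W: Q.
Via Q — items with X overlaps Q: C, V.
Union: C, V.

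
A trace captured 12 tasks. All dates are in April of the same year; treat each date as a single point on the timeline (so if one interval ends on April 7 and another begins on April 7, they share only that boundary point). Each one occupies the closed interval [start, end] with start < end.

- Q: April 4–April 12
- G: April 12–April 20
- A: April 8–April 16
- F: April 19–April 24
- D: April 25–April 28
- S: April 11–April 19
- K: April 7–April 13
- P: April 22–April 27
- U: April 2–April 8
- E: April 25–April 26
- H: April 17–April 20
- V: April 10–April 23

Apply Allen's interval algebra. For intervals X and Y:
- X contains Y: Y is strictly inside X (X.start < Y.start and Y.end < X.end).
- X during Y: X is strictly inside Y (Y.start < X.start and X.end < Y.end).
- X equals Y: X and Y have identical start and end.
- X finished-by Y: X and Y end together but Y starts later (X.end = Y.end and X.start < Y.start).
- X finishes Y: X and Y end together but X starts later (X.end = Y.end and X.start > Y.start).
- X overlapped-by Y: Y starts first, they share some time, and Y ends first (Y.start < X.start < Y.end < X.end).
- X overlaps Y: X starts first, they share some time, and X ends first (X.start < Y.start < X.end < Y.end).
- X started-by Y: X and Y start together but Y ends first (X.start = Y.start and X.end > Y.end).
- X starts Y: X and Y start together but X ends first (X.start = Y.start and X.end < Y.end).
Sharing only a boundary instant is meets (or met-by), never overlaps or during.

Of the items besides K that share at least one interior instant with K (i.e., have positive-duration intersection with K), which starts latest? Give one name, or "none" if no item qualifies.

G

Target K = [April 7, April 13].
A [April 8, April 16] → overlapped-by → candidate.
D [April 25, April 28] → after → excluded.
E [April 25, April 26] → after → excluded.
F [April 19, April 24] → after → excluded.
G [April 12, April 20] → overlapped-by → candidate.
H [April 17, April 20] → after → excluded.
P [April 22, April 27] → after → excluded.
Q [April 4, April 12] → overlaps → candidate.
S [April 11, April 19] → overlapped-by → candidate.
U [April 2, April 8] → overlaps → candidate.
V [April 10, April 23] → overlapped-by → candidate.
Among candidates, latest start is April 12 → G.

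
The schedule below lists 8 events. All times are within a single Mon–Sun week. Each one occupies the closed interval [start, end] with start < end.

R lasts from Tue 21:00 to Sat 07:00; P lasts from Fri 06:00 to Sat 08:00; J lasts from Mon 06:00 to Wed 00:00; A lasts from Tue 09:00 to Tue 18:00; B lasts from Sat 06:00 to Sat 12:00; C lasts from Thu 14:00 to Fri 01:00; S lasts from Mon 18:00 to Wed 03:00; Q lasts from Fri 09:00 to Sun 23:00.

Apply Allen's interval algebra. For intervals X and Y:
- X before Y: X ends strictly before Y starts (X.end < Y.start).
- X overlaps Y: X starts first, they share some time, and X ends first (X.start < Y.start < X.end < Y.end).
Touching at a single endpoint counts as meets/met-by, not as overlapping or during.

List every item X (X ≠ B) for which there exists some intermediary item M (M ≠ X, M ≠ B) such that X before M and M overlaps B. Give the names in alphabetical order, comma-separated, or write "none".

Target B = [Sat 06:00, Sat 12:00].
Intermediaries M with M overlaps B: P, R.
Via P — items with X before P: A, C, J, S.
Via R — items with X before R: A.
Union: A, C, J, S.

A, C, J, S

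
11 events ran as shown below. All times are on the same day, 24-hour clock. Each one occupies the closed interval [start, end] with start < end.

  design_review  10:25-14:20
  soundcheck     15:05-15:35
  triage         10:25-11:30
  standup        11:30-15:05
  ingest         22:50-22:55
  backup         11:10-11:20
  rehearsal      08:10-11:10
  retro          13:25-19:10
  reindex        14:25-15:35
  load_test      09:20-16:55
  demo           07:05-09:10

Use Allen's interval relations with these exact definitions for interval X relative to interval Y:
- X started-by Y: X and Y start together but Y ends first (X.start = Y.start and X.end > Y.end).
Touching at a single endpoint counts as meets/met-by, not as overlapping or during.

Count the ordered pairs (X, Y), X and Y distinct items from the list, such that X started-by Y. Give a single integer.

1

Checking all 110 ordered pairs for relation 'started-by'; matching pairs in alphabetical order:
(design_review, triage): design_review started-by triage ✓
Count: 1.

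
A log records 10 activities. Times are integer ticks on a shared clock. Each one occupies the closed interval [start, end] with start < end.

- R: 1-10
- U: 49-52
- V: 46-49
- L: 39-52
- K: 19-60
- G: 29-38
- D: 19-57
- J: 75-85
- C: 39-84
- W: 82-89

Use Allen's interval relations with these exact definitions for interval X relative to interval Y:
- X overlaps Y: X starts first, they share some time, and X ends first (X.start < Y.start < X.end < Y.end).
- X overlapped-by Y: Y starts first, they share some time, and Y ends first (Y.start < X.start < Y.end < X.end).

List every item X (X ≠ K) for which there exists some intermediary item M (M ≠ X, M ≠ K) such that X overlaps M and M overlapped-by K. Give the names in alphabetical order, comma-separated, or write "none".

D

Target K = [19, 60].
Intermediaries M with M overlapped-by K: C.
Via C — items with X overlaps C: D.
Union: D.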